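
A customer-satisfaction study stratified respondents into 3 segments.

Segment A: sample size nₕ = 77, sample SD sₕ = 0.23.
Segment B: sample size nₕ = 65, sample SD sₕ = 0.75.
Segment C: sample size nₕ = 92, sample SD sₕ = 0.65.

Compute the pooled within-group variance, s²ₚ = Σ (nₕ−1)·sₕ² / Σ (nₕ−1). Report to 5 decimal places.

Degrees of freedom: 76 + 64 + 91 = 231.
Σ(nₕ−1)sₕ² = 76·0.0529 + 64·0.5625 + 91·0.4225 = 78.4679.
s²ₚ = 78.4679 / 231 = 0.3396879... → 0.33969.

0.33969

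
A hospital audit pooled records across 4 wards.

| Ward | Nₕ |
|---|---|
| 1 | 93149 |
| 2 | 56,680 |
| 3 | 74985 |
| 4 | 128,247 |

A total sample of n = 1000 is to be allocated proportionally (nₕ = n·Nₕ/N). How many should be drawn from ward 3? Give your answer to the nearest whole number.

212

N = 93149 + 56680 + 74985 + 128247 = 353061.
n_3 = 1000·74985/353061 = 212.385... → 212.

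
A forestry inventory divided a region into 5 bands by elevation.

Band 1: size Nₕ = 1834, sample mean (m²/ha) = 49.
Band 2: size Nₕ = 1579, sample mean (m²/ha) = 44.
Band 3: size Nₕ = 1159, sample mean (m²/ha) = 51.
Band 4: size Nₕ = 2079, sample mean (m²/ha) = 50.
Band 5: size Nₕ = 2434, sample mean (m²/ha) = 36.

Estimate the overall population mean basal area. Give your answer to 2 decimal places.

45.13

N = 9085; weights Wₕ = Nₕ/N = (0.2019, 0.1738, 0.1276, 0.2288, 0.2679).
x̄_st = Σ Wₕ·x̄ₕ = 0.2019·49 + 0.1738·44 + 0.1276·51 + 0.2288·50 + 0.2679·36 ≈ 45.1321...
→ 45.13.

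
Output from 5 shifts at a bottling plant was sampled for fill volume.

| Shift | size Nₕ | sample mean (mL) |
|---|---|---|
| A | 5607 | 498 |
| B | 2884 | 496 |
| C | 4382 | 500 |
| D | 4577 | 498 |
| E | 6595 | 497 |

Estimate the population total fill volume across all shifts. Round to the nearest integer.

11970811

Population total = Σ Nₕ·x̄ₕ (each stratum's size times its mean).
5607·498 + 2884·496 + 4382·500 + 4577·498 + 6595·497 = 2792286 + 1430464 + 2191000 + 2279346 + 3277715 = 11970811.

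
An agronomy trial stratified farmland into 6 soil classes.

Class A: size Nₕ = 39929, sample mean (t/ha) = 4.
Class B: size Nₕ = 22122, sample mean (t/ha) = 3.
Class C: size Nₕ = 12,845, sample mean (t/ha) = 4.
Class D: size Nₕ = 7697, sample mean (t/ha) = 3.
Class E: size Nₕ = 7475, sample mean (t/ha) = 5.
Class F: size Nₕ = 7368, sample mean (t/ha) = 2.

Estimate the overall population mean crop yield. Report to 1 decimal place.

3.6

x̄_st = (Σ Nₕx̄ₕ) / (Σ Nₕ) = (39929·4 + 22122·3 + 12845·4 + 7697·3 + 7475·5 + 7368·2) / 97436
= 352664 / 97436 = 3.619... → 3.6.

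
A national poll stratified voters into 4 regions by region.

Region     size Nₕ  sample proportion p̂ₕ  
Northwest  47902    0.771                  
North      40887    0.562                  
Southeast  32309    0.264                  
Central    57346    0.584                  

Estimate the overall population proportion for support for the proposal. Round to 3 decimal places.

Wₕ = Nₕ/N with N = 178444: 0.2684, 0.2291, 0.1811, 0.3214.
p̂_st = 0.2684·0.771 + 0.2291·0.562 + 0.1811·0.264 + 0.3214·0.584 ≈ 0.57122... → 0.571.

0.571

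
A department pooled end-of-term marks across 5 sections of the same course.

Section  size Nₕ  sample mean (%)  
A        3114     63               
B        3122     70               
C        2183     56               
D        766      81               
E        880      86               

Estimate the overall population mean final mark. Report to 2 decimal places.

67.03

N = 3114 + 3122 + 2183 + 766 + 880 = 10065.
The stratified mean weights each stratum mean by its population share Nₕ/N.
Σ Nₕx̄ₕ = 3114·63 + 3122·70 + 2183·56 + 766·81 + 880·86 = 196182 + 218540 + 122248 + 62046 + 75680 = 674696.
Divide by N: 674696 / 10065 = 67.0339... → 67.03.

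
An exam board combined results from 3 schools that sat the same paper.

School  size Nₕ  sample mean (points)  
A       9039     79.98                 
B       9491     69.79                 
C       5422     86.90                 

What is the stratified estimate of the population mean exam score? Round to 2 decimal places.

N = 23952; weights Wₕ = Nₕ/N = (0.3774, 0.3963, 0.2264).
x̄_st = Σ Wₕ·x̄ₕ = 0.3774·79.98 + 0.3963·69.79 + 0.2264·86.90 ≈ 77.5087...
→ 77.51.

77.51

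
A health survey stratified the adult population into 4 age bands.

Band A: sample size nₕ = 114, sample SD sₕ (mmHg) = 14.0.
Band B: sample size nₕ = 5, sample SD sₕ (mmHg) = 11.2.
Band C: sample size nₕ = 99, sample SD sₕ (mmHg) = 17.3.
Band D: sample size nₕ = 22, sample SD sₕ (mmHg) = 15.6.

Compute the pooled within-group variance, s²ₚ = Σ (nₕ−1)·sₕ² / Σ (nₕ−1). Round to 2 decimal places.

241.91

Degrees of freedom: 113 + 4 + 98 + 21 = 236.
Σ(nₕ−1)sₕ² = 113·196 + 4·125.44 + 98·299.29 + 21·243.36 = 57090.74.
s²ₚ = 57090.74 / 236 = 241.9099... → 241.91.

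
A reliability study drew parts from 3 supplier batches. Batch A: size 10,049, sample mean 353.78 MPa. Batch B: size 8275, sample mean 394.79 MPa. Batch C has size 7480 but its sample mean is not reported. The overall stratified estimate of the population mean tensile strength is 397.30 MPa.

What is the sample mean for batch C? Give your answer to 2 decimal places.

Σ Nₕx̄ₕ = N·μ, so 7480·x̄_C = 25804·397.30 − (10049·353.78 + 8275·394.79).
= 10251929.2 − 6822022.47 = 3429906.73.
x̄_C = 3429906.73 / 7480 = 458.5437... → 458.54.

458.54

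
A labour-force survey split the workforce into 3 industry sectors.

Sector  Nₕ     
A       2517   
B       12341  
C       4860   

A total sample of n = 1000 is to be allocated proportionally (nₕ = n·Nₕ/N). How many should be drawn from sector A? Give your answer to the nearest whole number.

128

Share of sector A = 2517/19718 = 0.12765.
Allocate 1000 × 0.12765 = 127.650... → 128.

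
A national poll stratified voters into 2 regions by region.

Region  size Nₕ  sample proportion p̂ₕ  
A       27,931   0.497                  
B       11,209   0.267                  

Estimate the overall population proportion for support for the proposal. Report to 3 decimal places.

Wₕ = Nₕ/N with N = 39140: 0.7136, 0.2864.
p̂_st = 0.7136·0.497 + 0.2864·0.267 ≈ 0.43113... → 0.431.

0.431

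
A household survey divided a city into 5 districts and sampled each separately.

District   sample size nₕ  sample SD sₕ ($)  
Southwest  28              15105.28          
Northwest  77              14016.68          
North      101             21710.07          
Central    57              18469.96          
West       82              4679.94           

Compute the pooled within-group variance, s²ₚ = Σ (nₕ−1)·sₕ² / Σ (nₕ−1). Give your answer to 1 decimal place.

262066655.2

Degrees of freedom: 27 + 76 + 100 + 56 + 81 = 340.
Σ(nₕ−1)sₕ² = 27·228169483.8784 + 76·196467318.2224 + 100·471327139.4049 + 56·341139422.4016 + 81·21901838.4036 = 89102662755.2904.
s²ₚ = 89102662755.2904 / 340 = 262066655.163... → 262066655.2.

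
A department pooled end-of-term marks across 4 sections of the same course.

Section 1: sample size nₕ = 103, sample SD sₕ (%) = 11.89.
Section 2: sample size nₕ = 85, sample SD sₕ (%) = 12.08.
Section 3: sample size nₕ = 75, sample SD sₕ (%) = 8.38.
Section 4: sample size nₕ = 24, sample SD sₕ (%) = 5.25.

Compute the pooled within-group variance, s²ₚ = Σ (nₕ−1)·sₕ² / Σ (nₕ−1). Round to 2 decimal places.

114.87

1: (103−1)·11.89² = 102·141.3721 = 14419.9542
2: (85−1)·12.08² = 84·145.9264 = 12257.8176
3: (75−1)·8.38² = 74·70.2244 = 5196.6056
4: (24−1)·5.25² = 23·27.5625 = 633.9375
Numerator = 32508.3149; denominator = Σ(nₕ−1) = 283.
s²ₚ = 32508.3149/283 = 114.8704... → 114.87.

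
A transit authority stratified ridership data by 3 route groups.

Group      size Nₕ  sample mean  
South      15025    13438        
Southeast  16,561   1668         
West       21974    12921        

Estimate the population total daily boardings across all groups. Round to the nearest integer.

513455752

South: 15025·13438 = 201905950
Southeast: 16561·1668 = 27623748
West: 21974·12921 = 283926054
τ̂ = Σ Nₕx̄ₕ = 513455752.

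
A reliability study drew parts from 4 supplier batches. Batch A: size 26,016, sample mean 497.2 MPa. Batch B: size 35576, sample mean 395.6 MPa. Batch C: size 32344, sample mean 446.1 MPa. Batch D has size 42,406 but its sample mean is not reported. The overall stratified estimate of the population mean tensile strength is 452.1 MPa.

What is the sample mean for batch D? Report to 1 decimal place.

Σ Nₕx̄ₕ = N·μ, so 42406·x̄_D = 136342·452.1 − (26016·497.2 + 35576·395.6 + 32344·446.1).
= 61640218.2 − 41437679.2 = 20202539.
x̄_D = 20202539 / 42406 = 476.408... → 476.4.

476.4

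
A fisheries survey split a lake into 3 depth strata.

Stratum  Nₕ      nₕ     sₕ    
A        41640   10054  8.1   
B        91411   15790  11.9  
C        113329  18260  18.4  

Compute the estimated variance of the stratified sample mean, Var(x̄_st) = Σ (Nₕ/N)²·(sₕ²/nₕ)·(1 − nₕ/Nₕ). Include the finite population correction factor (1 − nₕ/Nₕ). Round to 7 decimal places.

0.0044535

N = 246380; Wₕ = Nₕ/N.
stratum A: (41640/246380)²·8.1²/10054·(1 − 10054/41640) = 0.0001413923
stratum B: (91411/246380)²·11.9²/15790·(1 − 15790/91411) = 0.0010212728
stratum C: (113329/246380)²·18.4²/18260·(1 − 18260/113329) = 0.0032908187
Sum = 0.0044534837 → 0.0044535.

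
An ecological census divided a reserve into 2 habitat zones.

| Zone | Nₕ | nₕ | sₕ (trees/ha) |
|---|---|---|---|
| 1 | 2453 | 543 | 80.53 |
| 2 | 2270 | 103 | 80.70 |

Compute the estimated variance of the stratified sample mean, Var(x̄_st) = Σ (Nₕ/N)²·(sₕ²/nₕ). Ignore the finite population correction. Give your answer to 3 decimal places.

17.827

N = 4723; Wₕ = Nₕ/N.
zone 1: (2453/4723)²·80.53²/543 = 3.221623
zone 2: (2270/4723)²·80.70²/103 = 14.605811
Sum = 17.827434 → 17.827.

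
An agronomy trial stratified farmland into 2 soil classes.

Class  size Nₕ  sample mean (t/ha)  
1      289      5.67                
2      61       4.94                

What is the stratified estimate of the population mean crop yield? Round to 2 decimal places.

x̄_st = (Σ Nₕx̄ₕ) / (Σ Nₕ) = (289·5.67 + 61·4.94) / 350
= 1939.97 / 350 = 5.5428... → 5.54.

5.54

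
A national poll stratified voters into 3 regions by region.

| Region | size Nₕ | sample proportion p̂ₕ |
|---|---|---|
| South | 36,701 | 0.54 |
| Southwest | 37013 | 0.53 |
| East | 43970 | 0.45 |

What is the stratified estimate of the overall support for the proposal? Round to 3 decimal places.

N = 36701 + 37013 + 43970 = 117684.
Overall proportion = Σ (Nₕ/N)·p̂ₕ.
Σ Nₕp̂ₕ = 19818.54 + 19616.89 + 19786.5 = 59221.93.
59221.93 / 117684 = 0.50323... → 0.503.

0.503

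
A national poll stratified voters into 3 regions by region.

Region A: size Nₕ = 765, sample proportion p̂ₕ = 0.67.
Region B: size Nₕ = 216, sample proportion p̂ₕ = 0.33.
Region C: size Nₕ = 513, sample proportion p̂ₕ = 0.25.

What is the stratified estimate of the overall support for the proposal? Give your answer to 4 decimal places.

Wₕ = Nₕ/N with N = 1494: 0.5120, 0.1446, 0.3434.
p̂_st = 0.5120·0.67 + 0.1446·0.33 + 0.3434·0.25 ≈ 0.476627... → 0.4766.

0.4766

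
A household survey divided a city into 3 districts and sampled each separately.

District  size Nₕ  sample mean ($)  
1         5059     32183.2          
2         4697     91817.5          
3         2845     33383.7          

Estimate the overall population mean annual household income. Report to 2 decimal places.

N = 5059 + 4697 + 2845 = 12601.
The stratified mean weights each stratum mean by its population share Nₕ/N.
Σ Nₕx̄ₕ = 5059·32183.2 + 4697·91817.5 + 2845·33383.7 = 162814808.8 + 431266797.5 + 94976626.5 = 689058232.8.
Divide by N: 689058232.8 / 12601 = 54682.8214... → 54682.82.

54682.82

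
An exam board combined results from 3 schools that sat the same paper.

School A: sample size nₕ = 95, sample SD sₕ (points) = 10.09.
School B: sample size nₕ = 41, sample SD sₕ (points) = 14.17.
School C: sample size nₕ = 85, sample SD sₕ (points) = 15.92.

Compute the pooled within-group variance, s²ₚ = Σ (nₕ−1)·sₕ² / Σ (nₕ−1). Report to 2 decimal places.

178.40

A: (95−1)·10.09² = 94·101.8081 = 9569.9614
B: (41−1)·14.17² = 40·200.7889 = 8031.556
C: (85−1)·15.92² = 84·253.4464 = 21289.4976
Numerator = 38891.015; denominator = Σ(nₕ−1) = 218.
s²ₚ = 38891.015/218 = 178.3992... → 178.40.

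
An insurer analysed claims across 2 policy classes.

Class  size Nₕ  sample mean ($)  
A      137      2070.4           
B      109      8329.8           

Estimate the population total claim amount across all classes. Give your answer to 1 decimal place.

1191593.0

Population total = Σ Nₕ·x̄ₕ (each stratum's size times its mean).
137·2070.4 + 109·8329.8 = 283644.8 + 907948.2 = 1191593.0.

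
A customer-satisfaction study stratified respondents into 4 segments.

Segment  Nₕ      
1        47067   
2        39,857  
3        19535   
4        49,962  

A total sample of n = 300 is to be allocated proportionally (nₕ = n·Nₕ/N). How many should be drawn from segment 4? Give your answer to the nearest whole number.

96

N = 47067 + 39857 + 19535 + 49962 = 156421.
n_4 = 300·49962/156421 = 95.822... → 96.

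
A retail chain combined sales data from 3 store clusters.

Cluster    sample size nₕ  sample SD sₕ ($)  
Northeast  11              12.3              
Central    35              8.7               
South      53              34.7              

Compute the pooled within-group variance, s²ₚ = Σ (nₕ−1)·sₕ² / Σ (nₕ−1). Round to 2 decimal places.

Northeast: (11−1)·12.3² = 10·151.29 = 1512.9
Central: (35−1)·8.7² = 34·75.69 = 2573.46
South: (53−1)·34.7² = 52·1204.09 = 62612.68
Numerator = 66699.04; denominator = Σ(nₕ−1) = 96.
s²ₚ = 66699.04/96 = 694.7817... → 694.78.

694.78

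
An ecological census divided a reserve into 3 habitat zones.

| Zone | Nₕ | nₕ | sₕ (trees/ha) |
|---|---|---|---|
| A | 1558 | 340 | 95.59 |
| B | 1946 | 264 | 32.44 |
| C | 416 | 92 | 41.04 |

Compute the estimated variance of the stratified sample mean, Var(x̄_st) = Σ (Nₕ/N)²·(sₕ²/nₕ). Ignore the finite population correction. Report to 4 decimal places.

N = 3920; Wₕ = Nₕ/N.
zone A: (1558/3920)²·95.59²/340 = 4.2453038
zone B: (1946/3920)²·32.44²/264 = 0.9823614
zone C: (416/3920)²·41.04²/92 = 0.2061776
Sum = 5.4338428 → 5.4338.

5.4338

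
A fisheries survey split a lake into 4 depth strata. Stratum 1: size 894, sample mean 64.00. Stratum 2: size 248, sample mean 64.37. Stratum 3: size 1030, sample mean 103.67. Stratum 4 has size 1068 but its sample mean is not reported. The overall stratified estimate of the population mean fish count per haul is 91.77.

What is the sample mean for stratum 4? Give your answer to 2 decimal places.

Σ Nₕx̄ₕ = N·μ, so 1068·x̄_4 = 3240·91.77 − (894·64.00 + 248·64.37 + 1030·103.67).
= 297334.8 − 179959.86 = 117374.94.
x̄_4 = 117374.94 / 1068 = 109.9016... → 109.90.

109.90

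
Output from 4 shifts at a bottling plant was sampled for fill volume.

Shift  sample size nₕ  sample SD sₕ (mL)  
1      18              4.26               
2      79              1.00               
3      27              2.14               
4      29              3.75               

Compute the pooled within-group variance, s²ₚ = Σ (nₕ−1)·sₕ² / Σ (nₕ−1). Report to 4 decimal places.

6.0358

1: (18−1)·4.26² = 17·18.1476 = 308.5092
2: (79−1)·1.00² = 78·1 = 78
3: (27−1)·2.14² = 26·4.5796 = 119.0696
4: (29−1)·3.75² = 28·14.0625 = 393.75
Numerator = 899.3288; denominator = Σ(nₕ−1) = 149.
s²ₚ = 899.3288/149 = 6.035764... → 6.0358.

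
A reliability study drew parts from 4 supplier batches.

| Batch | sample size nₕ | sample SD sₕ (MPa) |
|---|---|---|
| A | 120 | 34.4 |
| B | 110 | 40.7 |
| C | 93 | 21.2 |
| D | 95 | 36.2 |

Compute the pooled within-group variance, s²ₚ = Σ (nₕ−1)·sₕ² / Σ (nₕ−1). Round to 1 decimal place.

A: (120−1)·34.4² = 119·1183.36 = 140819.84
B: (110−1)·40.7² = 109·1656.49 = 180557.41
C: (93−1)·21.2² = 92·449.44 = 41348.48
D: (95−1)·36.2² = 94·1310.44 = 123181.36
Numerator = 485907.09; denominator = Σ(nₕ−1) = 414.
s²ₚ = 485907.09/414 = 1173.689... → 1173.7.

1173.7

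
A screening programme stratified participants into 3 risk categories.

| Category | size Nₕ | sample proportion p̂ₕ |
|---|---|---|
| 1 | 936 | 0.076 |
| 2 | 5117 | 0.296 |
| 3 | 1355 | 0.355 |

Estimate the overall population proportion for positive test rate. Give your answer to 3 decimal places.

N = 936 + 5117 + 1355 = 7408.
Overall proportion = Σ (Nₕ/N)·p̂ₕ.
Σ Nₕp̂ₕ = 71.136 + 1514.632 + 481.025 = 2066.793.
2066.793 / 7408 = 0.27899... → 0.279.

0.279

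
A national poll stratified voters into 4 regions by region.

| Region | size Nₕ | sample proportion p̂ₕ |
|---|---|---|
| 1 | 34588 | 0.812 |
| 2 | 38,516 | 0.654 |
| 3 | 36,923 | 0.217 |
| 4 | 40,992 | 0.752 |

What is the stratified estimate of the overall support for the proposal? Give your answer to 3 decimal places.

N = 34588 + 38516 + 36923 + 40992 = 151019.
Overall proportion = Σ (Nₕ/N)·p̂ₕ.
Σ Nₕp̂ₕ = 28085.456 + 25189.464 + 8012.291 + 30825.984 = 92113.195.
92113.195 / 151019 = 0.60994... → 0.610.

0.610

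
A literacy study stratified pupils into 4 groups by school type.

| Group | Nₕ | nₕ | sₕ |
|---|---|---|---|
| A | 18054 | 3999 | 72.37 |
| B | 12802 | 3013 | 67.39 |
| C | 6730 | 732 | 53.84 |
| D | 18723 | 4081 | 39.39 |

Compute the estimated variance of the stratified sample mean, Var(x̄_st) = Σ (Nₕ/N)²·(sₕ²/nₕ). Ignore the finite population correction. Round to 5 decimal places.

N = 56309; Wₕ = Nₕ/N.
group A: (18054/56309)²·72.37²/3999 = 0.13463469
group B: (12802/56309)²·67.39²/3013 = 0.07790975
group C: (6730/56309)²·53.84²/732 = 0.05656835
group D: (18723/56309)²·39.39²/4081 = 0.04203399
Sum = 0.31114678 → 0.31115.

0.31115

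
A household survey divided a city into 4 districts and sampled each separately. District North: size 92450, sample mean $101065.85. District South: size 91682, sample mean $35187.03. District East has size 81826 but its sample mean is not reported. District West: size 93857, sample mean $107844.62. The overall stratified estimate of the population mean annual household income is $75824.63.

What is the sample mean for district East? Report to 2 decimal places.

N = 92450 + 91682 + 81826 + 93857 = 359815.
Overall total = μ·N = 75824.63·359815 = 27282839243.45.
Subtract the known strata: 92450·101065.85 + 91682·35187.03 + 93857·107844.62 = 22691527616.3.
Remaining total for district East: 27282839243.45 − 22691527616.3 = 4591311627.15.
Divide by its size: 4591311627.15 / 81826 = 56110.6693... → 56110.67.

56110.67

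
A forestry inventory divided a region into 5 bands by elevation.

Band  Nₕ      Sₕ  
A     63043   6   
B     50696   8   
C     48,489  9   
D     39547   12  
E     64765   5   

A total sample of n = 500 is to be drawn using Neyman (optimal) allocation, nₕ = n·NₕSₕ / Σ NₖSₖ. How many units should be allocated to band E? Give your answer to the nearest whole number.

80

A: NₕSₕ = 63043·6 = 378258
B: NₕSₕ = 50696·8 = 405568
C: NₕSₕ = 48489·9 = 436401
D: NₕSₕ = 39547·12 = 474564
E: NₕSₕ = 64765·5 = 323825
Σ NₕSₕ = 2018616.
n_E = 500·323825/2018616 = 80.210... → 80.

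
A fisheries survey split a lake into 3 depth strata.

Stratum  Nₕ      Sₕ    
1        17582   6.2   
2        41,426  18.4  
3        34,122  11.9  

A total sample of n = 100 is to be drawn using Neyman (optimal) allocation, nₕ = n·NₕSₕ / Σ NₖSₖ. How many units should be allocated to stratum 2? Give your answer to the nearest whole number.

60

Σ NₕSₕ = 17582·6.2 + 41426·18.4 + 34122·11.9 = 1277298.6.
Share for 2: 762238.4/1277298.6 = 0.59676.
n_2 = 100 × 0.59676 = 59.676... → 60.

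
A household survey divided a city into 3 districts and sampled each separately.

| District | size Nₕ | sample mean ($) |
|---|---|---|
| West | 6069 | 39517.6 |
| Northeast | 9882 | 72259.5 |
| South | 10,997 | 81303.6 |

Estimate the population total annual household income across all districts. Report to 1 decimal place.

Estimate total by summing Nₕ·x̄ₕ over strata.
6069·39517.6 + 9882·72259.5 + 10997·81303.6 = 239832314.4 + 714068379 + 894095689.2 = 1847996382.6.

1847996382.6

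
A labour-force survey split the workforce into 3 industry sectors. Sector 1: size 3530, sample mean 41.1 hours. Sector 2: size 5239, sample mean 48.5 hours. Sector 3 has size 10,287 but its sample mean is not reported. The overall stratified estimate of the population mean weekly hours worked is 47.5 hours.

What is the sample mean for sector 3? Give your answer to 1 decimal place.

Σ Nₕx̄ₕ = N·μ, so 10287·x̄_3 = 19056·47.5 − (3530·41.1 + 5239·48.5).
= 905160 − 399174.5 = 505985.5.
x̄_3 = 505985.5 / 10287 = 49.187... → 49.2.

49.2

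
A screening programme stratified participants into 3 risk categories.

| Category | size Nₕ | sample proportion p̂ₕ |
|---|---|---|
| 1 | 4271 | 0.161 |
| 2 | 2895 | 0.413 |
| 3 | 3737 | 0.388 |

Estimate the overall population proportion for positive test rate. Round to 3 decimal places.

0.306

N = 4271 + 2895 + 3737 = 10903.
Overall proportion = Σ (Nₕ/N)·p̂ₕ.
Σ Nₕp̂ₕ = 687.631 + 1195.635 + 1449.956 = 3333.222.
3333.222 / 10903 = 0.30572... → 0.306.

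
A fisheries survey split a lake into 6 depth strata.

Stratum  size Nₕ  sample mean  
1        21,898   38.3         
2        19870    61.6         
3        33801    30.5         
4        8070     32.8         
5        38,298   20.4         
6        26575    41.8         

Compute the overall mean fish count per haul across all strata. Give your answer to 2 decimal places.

x̄_st = (Σ Nₕx̄ₕ) / (Σ Nₕ) = (21898·38.3 + 19870·61.6 + 33801·30.5 + 8070·32.8 + 38298·20.4 + 26575·41.8) / 148512
= 5250426.1 / 148512 = 35.3535... → 35.35.

35.35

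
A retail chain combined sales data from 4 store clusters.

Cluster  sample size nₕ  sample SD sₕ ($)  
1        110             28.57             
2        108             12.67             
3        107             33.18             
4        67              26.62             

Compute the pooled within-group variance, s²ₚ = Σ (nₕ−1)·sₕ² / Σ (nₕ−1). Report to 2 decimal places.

1: (110−1)·28.57² = 109·816.2449 = 88970.6941
2: (108−1)·12.67² = 107·160.5289 = 17176.5923
3: (107−1)·33.18² = 106·1100.9124 = 116696.7144
4: (67−1)·26.62² = 66·708.6244 = 46769.2104
Numerator = 269613.2112; denominator = Σ(nₕ−1) = 388.
s²ₚ = 269613.2112/388 = 694.8794... → 694.88.

694.88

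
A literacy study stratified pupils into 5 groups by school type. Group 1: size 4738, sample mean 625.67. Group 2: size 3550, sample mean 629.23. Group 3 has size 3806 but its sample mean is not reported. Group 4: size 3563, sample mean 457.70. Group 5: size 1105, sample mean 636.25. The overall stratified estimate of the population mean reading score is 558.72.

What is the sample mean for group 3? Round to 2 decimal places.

481.67

Σ Nₕx̄ₕ = N·μ, so 3806·x̄_3 = 16762·558.72 − (4738·625.67 + 3550·629.23 + 3563·457.70 + 1105·636.25).
= 9365264.64 − 7532032.31 = 1833232.33.
x̄_3 = 1833232.33 / 3806 = 481.6690... → 481.67.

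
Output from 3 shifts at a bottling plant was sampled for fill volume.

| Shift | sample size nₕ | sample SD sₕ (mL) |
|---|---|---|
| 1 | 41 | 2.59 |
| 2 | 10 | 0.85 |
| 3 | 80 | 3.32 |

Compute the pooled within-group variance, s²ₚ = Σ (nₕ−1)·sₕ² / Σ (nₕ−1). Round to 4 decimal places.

8.9500

1: (41−1)·2.59² = 40·6.7081 = 268.324
2: (10−1)·0.85² = 9·0.7225 = 6.5025
3: (80−1)·3.32² = 79·11.0224 = 870.7696
Numerator = 1145.5961; denominator = Σ(nₕ−1) = 128.
s²ₚ = 1145.5961/128 = 8.949970... → 8.9500.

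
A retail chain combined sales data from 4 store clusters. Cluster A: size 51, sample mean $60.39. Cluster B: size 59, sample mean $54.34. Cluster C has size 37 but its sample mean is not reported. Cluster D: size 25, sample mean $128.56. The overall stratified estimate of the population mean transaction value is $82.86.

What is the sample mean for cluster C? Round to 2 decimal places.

128.43

N = 51 + 59 + 37 + 25 = 172.
Overall total = μ·N = 82.86·172 = 14251.92.
Subtract the known strata: 51·60.39 + 59·54.34 + 25·128.56 = 9499.95.
Remaining total for cluster C: 14251.92 − 9499.95 = 4751.97.
Divide by its size: 4751.97 / 37 = 128.4316... → 128.43.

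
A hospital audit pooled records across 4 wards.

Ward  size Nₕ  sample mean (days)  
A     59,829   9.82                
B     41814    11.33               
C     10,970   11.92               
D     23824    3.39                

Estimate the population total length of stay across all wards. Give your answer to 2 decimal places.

1272799.16

A: 59829·9.82 = 587520.78
B: 41814·11.33 = 473752.62
C: 10970·11.92 = 130762.4
D: 23824·3.39 = 80763.36
τ̂ = Σ Nₕx̄ₕ = 1272799.16.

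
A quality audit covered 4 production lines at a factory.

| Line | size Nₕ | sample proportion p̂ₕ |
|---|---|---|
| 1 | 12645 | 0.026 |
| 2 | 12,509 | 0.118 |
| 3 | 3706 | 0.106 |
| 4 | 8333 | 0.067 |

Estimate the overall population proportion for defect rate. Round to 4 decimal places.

0.0741

N = 12645 + 12509 + 3706 + 8333 = 37193.
Overall proportion = Σ (Nₕ/N)·p̂ₕ.
Σ Nₕp̂ₕ = 328.77 + 1476.062 + 392.836 + 558.311 = 2755.979.
2755.979 / 37193 = 0.074099... → 0.0741.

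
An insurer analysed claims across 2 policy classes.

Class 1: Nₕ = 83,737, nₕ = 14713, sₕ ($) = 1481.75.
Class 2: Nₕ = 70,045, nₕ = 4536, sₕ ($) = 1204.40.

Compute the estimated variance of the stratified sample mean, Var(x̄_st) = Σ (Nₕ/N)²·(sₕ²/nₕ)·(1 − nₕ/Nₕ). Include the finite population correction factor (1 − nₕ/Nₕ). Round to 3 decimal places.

N = 153782; Wₕ = Nₕ/N.
class 1: (83737/153782)²·1481.75²/14713·(1 − 14713/83737) = 36.471628
class 2: (70045/153782)²·1204.40²/4536·(1 − 4536/70045) = 62.049109
Sum = 98.520737 → 98.521.

98.521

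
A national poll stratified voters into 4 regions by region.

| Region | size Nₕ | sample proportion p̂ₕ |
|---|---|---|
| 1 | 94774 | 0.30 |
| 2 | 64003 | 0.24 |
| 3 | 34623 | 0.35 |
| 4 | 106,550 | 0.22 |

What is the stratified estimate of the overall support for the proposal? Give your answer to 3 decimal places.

N = 94774 + 64003 + 34623 + 106550 = 299950.
Overall proportion = Σ (Nₕ/N)·p̂ₕ.
Σ Nₕp̂ₕ = 28432.2 + 15360.72 + 12118.05 + 23441 = 79351.97.
79351.97 / 299950 = 0.26455... → 0.265.

0.265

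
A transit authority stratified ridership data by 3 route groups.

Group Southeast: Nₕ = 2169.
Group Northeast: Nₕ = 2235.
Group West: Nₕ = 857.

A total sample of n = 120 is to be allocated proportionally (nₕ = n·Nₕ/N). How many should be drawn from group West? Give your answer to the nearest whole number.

N = 2169 + 2235 + 857 = 5261.
n_West = 120·857/5261 = 19.548... → 20.

20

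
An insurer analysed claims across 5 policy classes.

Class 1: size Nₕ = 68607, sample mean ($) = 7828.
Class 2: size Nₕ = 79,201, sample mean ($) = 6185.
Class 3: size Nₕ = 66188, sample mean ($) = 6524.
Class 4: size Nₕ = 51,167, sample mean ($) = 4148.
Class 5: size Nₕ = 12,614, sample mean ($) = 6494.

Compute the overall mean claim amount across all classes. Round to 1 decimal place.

6310.4

x̄_st = (Σ Nₕx̄ₕ) / (Σ Nₕ) = (68607·7828 + 79201·6185 + 66188·6524 + 51167·4148 + 12614·6494) / 277777
= 1752880325 / 277777 = 6310.387... → 6310.4.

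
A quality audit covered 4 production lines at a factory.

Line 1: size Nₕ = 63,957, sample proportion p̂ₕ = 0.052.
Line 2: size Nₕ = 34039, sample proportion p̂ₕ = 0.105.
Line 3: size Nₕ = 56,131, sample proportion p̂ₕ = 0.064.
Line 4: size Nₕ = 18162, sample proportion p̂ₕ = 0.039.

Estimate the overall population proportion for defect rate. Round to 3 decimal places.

0.065

N = 63957 + 34039 + 56131 + 18162 = 172289.
Overall proportion = Σ (Nₕ/N)·p̂ₕ.
Σ Nₕp̂ₕ = 3325.764 + 3574.095 + 3592.384 + 708.318 = 11200.561.
11200.561 / 172289 = 0.06501... → 0.065.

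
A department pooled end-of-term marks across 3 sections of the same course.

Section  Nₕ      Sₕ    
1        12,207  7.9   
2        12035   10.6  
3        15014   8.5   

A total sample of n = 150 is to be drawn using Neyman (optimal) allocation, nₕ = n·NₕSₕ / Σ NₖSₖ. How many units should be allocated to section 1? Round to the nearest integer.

41

Σ NₕSₕ = 12207·7.9 + 12035·10.6 + 15014·8.5 = 351625.3.
Share for 1: 96435.3/351625.3 = 0.27426.
n_1 = 150 × 0.27426 = 41.138... → 41.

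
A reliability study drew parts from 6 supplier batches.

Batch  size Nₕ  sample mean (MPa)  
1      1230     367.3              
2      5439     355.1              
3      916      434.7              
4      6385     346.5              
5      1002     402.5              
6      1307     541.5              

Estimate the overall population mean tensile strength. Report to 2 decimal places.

375.01

N = 16279; weights Wₕ = Nₕ/N = (0.0756, 0.3341, 0.0563, 0.3922, 0.0616, 0.0803).
x̄_st = Σ Wₕ·x̄ₕ = 0.0756·367.3 + 0.3341·355.1 + 0.0563·434.7 + 0.3922·346.5 + 0.0616·402.5 + 0.0803·541.5 ≈ 375.0108...
→ 375.01.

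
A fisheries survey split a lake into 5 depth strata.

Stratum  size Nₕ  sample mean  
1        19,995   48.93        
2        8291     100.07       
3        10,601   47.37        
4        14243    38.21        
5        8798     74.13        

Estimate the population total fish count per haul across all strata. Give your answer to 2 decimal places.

3506625.86

Population total = Σ Nₕ·x̄ₕ (each stratum's size times its mean).
19995·48.93 + 8291·100.07 + 10601·47.37 + 14243·38.21 + 8798·74.13 = 978355.35 + 829680.37 + 502169.37 + 544225.03 + 652195.74 = 3506625.86.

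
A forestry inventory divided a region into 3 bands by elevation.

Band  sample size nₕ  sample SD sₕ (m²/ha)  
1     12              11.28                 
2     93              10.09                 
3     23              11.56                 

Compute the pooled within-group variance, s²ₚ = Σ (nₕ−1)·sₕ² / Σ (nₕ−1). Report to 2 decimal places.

1: (12−1)·11.28² = 11·127.2384 = 1399.6224
2: (93−1)·10.09² = 92·101.8081 = 9366.3452
3: (23−1)·11.56² = 22·133.6336 = 2939.9392
Numerator = 13705.9068; denominator = Σ(nₕ−1) = 125.
s²ₚ = 13705.9068/125 = 109.6473... → 109.65.

109.65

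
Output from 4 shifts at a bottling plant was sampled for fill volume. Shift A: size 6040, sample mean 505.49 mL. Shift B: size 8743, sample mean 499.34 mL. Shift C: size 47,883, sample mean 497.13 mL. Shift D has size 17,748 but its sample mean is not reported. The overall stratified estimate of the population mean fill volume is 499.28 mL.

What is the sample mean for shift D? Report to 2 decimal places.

502.94

Σ Nₕx̄ₕ = N·μ, so 17748·x̄_D = 80414·499.28 − (6040·505.49 + 8743·499.34 + 47883·497.13).
= 40149101.92 − 31222965.01 = 8926136.91.
x̄_D = 8926136.91 / 17748 = 502.9376... → 502.94.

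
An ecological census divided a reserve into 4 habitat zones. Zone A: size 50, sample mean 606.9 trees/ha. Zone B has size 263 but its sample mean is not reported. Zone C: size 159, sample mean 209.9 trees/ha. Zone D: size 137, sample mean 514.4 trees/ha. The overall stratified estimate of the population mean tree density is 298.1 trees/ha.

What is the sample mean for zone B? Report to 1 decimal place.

180.0

N = 50 + 263 + 159 + 137 = 609.
Overall total = μ·N = 298.1·609 = 181542.9.
Subtract the known strata: 50·606.9 + 159·209.9 + 137·514.4 = 134191.9.
Remaining total for zone B: 181542.9 − 134191.9 = 47351.
Divide by its size: 47351 / 263 = 180.042... → 180.0.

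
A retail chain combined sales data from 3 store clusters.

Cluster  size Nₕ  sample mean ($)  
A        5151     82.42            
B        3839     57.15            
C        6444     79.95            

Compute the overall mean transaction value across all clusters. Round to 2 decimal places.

x̄_st = (Σ Nₕx̄ₕ) / (Σ Nₕ) = (5151·82.42 + 3839·57.15 + 6444·79.95) / 15434
= 1159142.07 / 15434 = 75.1032... → 75.10.

75.10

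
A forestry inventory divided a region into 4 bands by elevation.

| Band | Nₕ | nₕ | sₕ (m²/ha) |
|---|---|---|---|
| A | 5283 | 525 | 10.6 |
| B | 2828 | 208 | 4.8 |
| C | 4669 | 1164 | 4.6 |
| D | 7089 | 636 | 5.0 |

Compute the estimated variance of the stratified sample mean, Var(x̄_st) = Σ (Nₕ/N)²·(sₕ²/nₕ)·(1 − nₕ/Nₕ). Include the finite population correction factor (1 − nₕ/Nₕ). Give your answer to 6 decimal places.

0.021015

N = 19869; Wₕ = Nₕ/N.
band A: (5283/19869)²·10.6²/525·(1 − 525/5283) = 0.013627163
band B: (2828/19869)²·4.8²/208·(1 − 208/2828) = 0.002078968
band C: (4669/19869)²·4.6²/1164·(1 − 1164/4669) = 0.000753568
band D: (7089/19869)²·5.0²/636·(1 − 636/7089) = 0.004554886
Sum = 0.021014585 → 0.021015.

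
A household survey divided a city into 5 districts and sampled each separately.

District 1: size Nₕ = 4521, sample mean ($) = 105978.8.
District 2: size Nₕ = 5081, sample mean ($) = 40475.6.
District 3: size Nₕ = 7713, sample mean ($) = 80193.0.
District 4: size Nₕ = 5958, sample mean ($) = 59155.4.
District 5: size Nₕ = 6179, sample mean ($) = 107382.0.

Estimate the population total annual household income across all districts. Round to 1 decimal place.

Estimate total by summing Nₕ·x̄ₕ over strata.
4521·105978.8 + 5081·40475.6 + 7713·80193.0 + 5958·59155.4 + 6179·107382.0 = 479130154.8 + 205656523.6 + 618528609 + 352447873.2 + 663513378 = 2319276538.6.

2319276538.6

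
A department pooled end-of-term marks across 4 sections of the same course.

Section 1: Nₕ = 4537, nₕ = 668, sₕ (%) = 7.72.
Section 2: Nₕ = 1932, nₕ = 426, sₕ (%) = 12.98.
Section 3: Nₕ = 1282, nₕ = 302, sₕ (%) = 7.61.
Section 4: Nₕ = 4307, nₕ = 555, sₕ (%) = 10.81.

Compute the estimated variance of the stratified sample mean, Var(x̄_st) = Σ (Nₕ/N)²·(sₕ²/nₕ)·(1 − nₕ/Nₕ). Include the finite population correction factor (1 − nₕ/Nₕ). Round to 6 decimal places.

N = 12058. Term for each stratum: Wₕ²sₕ²/nₕ·(1−nₕ/Nₕ).
Var(x̄_st) = 0.010771473 + 0.007914461 + 0.001657013 + 0.023401600 = 0.043744546 → 0.043745.

0.043745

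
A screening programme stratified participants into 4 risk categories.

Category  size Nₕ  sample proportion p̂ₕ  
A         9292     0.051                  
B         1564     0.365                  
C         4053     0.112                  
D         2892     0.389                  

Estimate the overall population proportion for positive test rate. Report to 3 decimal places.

N = 9292 + 1564 + 4053 + 2892 = 17801.
Overall proportion = Σ (Nₕ/N)·p̂ₕ.
Σ Nₕp̂ₕ = 473.892 + 570.86 + 453.936 + 1124.988 = 2623.676.
2623.676 / 17801 = 0.14739... → 0.147.

0.147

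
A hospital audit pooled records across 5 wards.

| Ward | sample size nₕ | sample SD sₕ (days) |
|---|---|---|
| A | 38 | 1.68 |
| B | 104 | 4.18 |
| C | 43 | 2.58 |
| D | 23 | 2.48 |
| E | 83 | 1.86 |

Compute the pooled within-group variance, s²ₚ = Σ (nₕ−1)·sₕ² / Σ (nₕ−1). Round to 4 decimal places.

A: (38−1)·1.68² = 37·2.8224 = 104.4288
B: (104−1)·4.18² = 103·17.4724 = 1799.6572
C: (43−1)·2.58² = 42·6.6564 = 279.5688
D: (23−1)·2.48² = 22·6.1504 = 135.3088
E: (83−1)·1.86² = 82·3.4596 = 283.6872
Numerator = 2602.6508; denominator = Σ(nₕ−1) = 286.
s²ₚ = 2602.6508/286 = 9.100178... → 9.1002.

9.1002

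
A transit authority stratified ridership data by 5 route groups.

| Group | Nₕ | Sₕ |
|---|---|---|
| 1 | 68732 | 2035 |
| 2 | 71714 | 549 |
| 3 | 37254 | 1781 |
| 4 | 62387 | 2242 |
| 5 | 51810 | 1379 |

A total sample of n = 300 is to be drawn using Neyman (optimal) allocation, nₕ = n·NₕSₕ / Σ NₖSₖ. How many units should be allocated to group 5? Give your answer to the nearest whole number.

47

Σ NₕSₕ = 68732·2035 + 71714·549 + 37254·1781 + 62387·2242 + 51810·1379 = 456907624.
Share for 5: 71445990/456907624 = 0.15637.
n_5 = 300 × 0.15637 = 46.911... → 47.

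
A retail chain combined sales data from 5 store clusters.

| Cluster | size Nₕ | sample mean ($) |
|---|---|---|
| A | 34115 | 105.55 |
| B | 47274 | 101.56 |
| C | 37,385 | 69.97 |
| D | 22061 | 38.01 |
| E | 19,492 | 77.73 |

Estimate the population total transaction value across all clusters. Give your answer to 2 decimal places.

A: 34115·105.55 = 3600838.25
B: 47274·101.56 = 4801147.44
C: 37385·69.97 = 2615828.45
D: 22061·38.01 = 838538.61
E: 19492·77.73 = 1515113.16
τ̂ = Σ Nₕx̄ₕ = 13371465.91.

13371465.91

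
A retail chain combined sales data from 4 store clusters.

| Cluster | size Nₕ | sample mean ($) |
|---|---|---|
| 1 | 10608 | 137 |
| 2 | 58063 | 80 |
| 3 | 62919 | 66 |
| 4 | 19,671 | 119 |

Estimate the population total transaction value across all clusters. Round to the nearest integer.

12591839

Population total = Σ Nₕ·x̄ₕ (each stratum's size times its mean).
10608·137 + 58063·80 + 62919·66 + 19671·119 = 1453296 + 4645040 + 4152654 + 2340849 = 12591839.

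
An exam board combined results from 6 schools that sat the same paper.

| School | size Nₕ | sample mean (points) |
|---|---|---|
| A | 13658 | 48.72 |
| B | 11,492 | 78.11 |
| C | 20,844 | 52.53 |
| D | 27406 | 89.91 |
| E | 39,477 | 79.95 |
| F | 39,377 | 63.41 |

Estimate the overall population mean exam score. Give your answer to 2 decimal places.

N = 13658 + 11492 + 20844 + 27406 + 39477 + 39377 = 152254.
The stratified mean weights each stratum mean by its population share Nₕ/N.
Σ Nₕx̄ₕ = 13658·48.72 + 11492·78.11 + 20844·52.53 + 27406·89.91 + 39477·79.95 + 39377·63.41 = 665417.76 + 897640.12 + 1094935.32 + 2464073.46 + 3156186.15 + 2496895.57 = 10775148.38.
Divide by N: 10775148.38 / 152254 = 70.7709... → 70.77.

70.77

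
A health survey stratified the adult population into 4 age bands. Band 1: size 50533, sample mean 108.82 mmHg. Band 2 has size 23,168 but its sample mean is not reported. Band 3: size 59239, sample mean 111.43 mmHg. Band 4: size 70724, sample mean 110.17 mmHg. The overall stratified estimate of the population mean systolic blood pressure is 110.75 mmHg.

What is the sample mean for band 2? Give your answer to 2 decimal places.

114.99

N = 50533 + 23168 + 59239 + 70724 = 203664.
Overall total = μ·N = 110.75·203664 = 22555788.
Subtract the known strata: 50533·108.82 + 59239·111.43 + 70724·110.17 = 19891665.91.
Remaining total for band 2: 22555788 − 19891665.91 = 2664122.09.
Divide by its size: 2664122.09 / 23168 = 114.9915... → 114.99.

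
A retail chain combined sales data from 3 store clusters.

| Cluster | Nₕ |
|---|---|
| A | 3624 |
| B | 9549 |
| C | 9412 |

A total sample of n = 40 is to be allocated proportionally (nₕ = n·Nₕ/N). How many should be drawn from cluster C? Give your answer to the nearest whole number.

17

N = 3624 + 9549 + 9412 = 22585.
n_C = 40·9412/22585 = 16.669... → 17.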